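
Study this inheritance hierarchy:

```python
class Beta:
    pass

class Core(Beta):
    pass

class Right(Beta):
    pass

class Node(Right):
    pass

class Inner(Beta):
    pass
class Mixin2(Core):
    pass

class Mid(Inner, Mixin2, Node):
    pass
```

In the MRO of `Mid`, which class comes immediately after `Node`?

Right

L[Mid] = Mid + merge(L[Inner], L[Mixin2], L[Node], [Inner Mixin2 Node])
  take Inner:  [Inner Beta object] + [Mixin2 Core Beta object] + [Node Right Beta object] + [Inner Mixin2 Node]
  take Mixin2:  [Beta object] + [Mixin2 Core Beta object] + [Node Right Beta object] + [Mixin2 Node]
  take Core:  [Beta object] + [Core Beta object] + [Node Right Beta object] + [Node]
  take Node:  [Beta object] + [Beta object] + [Node Right Beta object] + [Node]
  take Right:  [Beta object] + [Beta object] + [Right Beta object]
  take Beta:  [Beta object] + [Beta object] + [Beta object]
  take object:  [object] + [object] + [object]
MRO: Mid Inner Mixin2 Core Node Right Beta object
Node is at position 4; next is Right.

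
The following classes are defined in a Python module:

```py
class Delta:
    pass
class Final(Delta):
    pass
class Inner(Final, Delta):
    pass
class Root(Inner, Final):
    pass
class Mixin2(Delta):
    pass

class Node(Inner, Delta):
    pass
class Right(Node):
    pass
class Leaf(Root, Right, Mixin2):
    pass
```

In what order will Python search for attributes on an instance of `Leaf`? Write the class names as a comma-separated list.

Leaf, Root, Right, Node, Inner, Final, Mixin2, Delta, object

L[Leaf] = Leaf + merge(L[Root], L[Right], L[Mixin2], [Root Right Mixin2])
  take Root:  [Root Inner Final Delta object] + [Right Node Inner Final Delta object] + [Mixin2 Delta object] + [Root Right Mixin2]
  take Right:  [Inner Final Delta object] + [Right Node Inner Final Delta object] + [Mixin2 Delta object] + [Right Mixin2]
  take Node:  [Inner Final Delta object] + [Node Inner Final Delta object] + [Mixin2 Delta object] + [Mixin2]
  take Inner:  [Inner Final Delta object] + [Inner Final Delta object] + [Mixin2 Delta object] + [Mixin2]
  take Final:  [Final Delta object] + [Final Delta object] + [Mixin2 Delta object] + [Mixin2]
  take Mixin2:  [Delta object] + [Delta object] + [Mixin2 Delta object] + [Mixin2]
  take Delta:  [Delta object] + [Delta object] + [Delta object]
  take object:  [object] + [object] + [object]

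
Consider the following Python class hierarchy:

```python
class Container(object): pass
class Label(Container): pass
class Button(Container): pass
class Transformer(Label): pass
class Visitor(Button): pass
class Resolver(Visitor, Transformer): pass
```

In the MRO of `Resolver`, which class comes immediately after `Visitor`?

Button

L[Resolver] = Resolver + merge(L[Visitor], L[Transformer], [Visitor Transformer])
  take Visitor:  [Visitor Button Container object] + [Transformer Label Container object] + [Visitor Transformer]
  take Button:  [Button Container object] + [Transformer Label Container object] + [Transformer]
  take Transformer:  [Container object] + [Transformer Label Container object] + [Transformer]
  take Label:  [Container object] + [Label Container object]
  take Container:  [Container object] + [Container object]
  take object:  [object] + [object]
MRO: Resolver Visitor Button Transformer Label Container object
Visitor is at position 1; next is Button.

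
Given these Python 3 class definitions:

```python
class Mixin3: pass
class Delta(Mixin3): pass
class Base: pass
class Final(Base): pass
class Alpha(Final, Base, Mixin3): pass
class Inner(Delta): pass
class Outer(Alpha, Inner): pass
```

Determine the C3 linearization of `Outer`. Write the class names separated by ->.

Outer -> Alpha -> Final -> Base -> Inner -> Delta -> Mixin3 -> object

L[Outer] = Outer + merge(L[Alpha], L[Inner], [Alpha Inner])
  take Alpha:  [Alpha Final Base Mixin3 object] + [Inner Delta Mixin3 object] + [Alpha Inner]
  take Final:  [Final Base Mixin3 object] + [Inner Delta Mixin3 object] + [Inner]
  take Base:  [Base Mixin3 object] + [Inner Delta Mixin3 object] + [Inner]
  take Inner:  [Mixin3 object] + [Inner Delta Mixin3 object] + [Inner]
  take Delta:  [Mixin3 object] + [Delta Mixin3 object]
  take Mixin3:  [Mixin3 object] + [Mixin3 object]
  take object:  [object] + [object]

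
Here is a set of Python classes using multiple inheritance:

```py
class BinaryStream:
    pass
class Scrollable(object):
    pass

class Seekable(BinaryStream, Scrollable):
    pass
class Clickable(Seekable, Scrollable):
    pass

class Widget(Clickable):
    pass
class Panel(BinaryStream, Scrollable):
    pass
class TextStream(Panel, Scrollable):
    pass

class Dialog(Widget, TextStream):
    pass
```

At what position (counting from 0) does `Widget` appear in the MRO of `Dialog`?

L[Dialog] = Dialog + merge(L[Widget], L[TextStream], [Widget TextStream])
  take Widget:  [Widget Clickable Seekable BinaryStream Scrollable object] + [TextStream Panel BinaryStream Scrollable object] + [Widget TextStream]
  take Clickable:  [Clickable Seekable BinaryStream Scrollable object] + [TextStream Panel BinaryStream Scrollable object] + [TextStream]
  take Seekable:  [Seekable BinaryStream Scrollable object] + [TextStream Panel BinaryStream Scrollable object] + [TextStream]
  take TextStream:  [BinaryStream Scrollable object] + [TextStream Panel BinaryStream Scrollable object] + [TextStream]
  take Panel:  [BinaryStream Scrollable object] + [Panel BinaryStream Scrollable object]
  take BinaryStream:  [BinaryStream Scrollable object] + [BinaryStream Scrollable object]
  take Scrollable:  [Scrollable object] + [Scrollable object]
  take object:  [object] + [object]
MRO: Dialog Widget Clickable Seekable TextStream Panel BinaryStream Scrollable object
Widget sits at index 1.

1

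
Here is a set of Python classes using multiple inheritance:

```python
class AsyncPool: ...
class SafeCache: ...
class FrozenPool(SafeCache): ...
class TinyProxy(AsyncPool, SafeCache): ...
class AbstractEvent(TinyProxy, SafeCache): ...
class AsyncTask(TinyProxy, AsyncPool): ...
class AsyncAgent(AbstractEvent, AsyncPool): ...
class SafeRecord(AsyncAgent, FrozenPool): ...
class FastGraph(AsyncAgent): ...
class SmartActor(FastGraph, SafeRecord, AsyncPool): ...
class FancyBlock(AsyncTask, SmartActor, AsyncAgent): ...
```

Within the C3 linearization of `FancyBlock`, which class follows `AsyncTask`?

SmartActor

L[FancyBlock] = FancyBlock + merge(L[AsyncTask], L[SmartActor], L[AsyncAgent], [AsyncTask SmartActor AsyncAgent])
  take AsyncTask:  [AsyncTask TinyProxy AsyncPool SafeCache object] + [SmartActor FastGraph SafeRecord AsyncAgent AbstractEvent TinyProxy AsyncPool FrozenPool SafeCache object] + [AsyncAgent AbstractEvent TinyProxy AsyncPool SafeCache object] + [AsyncTask SmartActor AsyncAgent]
  take SmartActor:  [TinyProxy AsyncPool SafeCache object] + [SmartActor FastGraph SafeRecord AsyncAgent AbstractEvent TinyProxy AsyncPool FrozenPool SafeCache object] + [AsyncAgent AbstractEvent TinyProxy AsyncPool SafeCache object] + [SmartActor AsyncAgent]
  take FastGraph:  [TinyProxy AsyncPool SafeCache object] + [FastGraph SafeRecord AsyncAgent AbstractEvent TinyProxy AsyncPool FrozenPool SafeCache object] + [AsyncAgent AbstractEvent TinyProxy AsyncPool SafeCache object] + [AsyncAgent]
  take SafeRecord:  [TinyProxy AsyncPool SafeCache object] + [SafeRecord AsyncAgent AbstractEvent TinyProxy AsyncPool FrozenPool SafeCache object] + [AsyncAgent AbstractEvent TinyProxy AsyncPool SafeCache object] + [AsyncAgent]
  take AsyncAgent:  [TinyProxy AsyncPool SafeCache object] + [AsyncAgent AbstractEvent TinyProxy AsyncPool FrozenPool SafeCache object] + [AsyncAgent AbstractEvent TinyProxy AsyncPool SafeCache object] + [AsyncAgent]
  take AbstractEvent:  [TinyProxy AsyncPool SafeCache object] + [AbstractEvent TinyProxy AsyncPool FrozenPool SafeCache object] + [AbstractEvent TinyProxy AsyncPool SafeCache object]
  take TinyProxy:  [TinyProxy AsyncPool SafeCache object] + [TinyProxy AsyncPool FrozenPool SafeCache object] + [TinyProxy AsyncPool SafeCache object]
  take AsyncPool:  [AsyncPool SafeCache object] + [AsyncPool FrozenPool SafeCache object] + [AsyncPool SafeCache object]
  take FrozenPool:  [SafeCache object] + [FrozenPool SafeCache object] + [SafeCache object]
  take SafeCache:  [SafeCache object] + [SafeCache object] + [SafeCache object]
  take object:  [object] + [object] + [object]
MRO: FancyBlock AsyncTask SmartActor FastGraph SafeRecord AsyncAgent AbstractEvent TinyProxy AsyncPool FrozenPool SafeCache object
AsyncTask is at position 1; next is SmartActor.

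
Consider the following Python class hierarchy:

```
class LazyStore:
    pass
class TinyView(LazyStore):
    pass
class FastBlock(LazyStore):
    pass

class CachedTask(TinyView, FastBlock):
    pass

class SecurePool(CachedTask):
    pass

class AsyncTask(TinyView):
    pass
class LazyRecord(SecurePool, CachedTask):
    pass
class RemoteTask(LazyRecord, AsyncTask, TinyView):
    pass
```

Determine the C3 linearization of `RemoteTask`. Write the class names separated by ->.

RemoteTask -> LazyRecord -> SecurePool -> CachedTask -> AsyncTask -> TinyView -> FastBlock -> LazyStore -> object

L[RemoteTask] = RemoteTask + merge(L[LazyRecord], L[AsyncTask], L[TinyView], [LazyRecord AsyncTask TinyView])
  take LazyRecord:  [LazyRecord SecurePool CachedTask TinyView FastBlock LazyStore object] + [AsyncTask TinyView LazyStore object] + [TinyView LazyStore object] + [LazyRecord AsyncTask TinyView]
  take SecurePool:  [SecurePool CachedTask TinyView FastBlock LazyStore object] + [AsyncTask TinyView LazyStore object] + [TinyView LazyStore object] + [AsyncTask TinyView]
  take CachedTask:  [CachedTask TinyView FastBlock LazyStore object] + [AsyncTask TinyView LazyStore object] + [TinyView LazyStore object] + [AsyncTask TinyView]
  take AsyncTask:  [TinyView FastBlock LazyStore object] + [AsyncTask TinyView LazyStore object] + [TinyView LazyStore object] + [AsyncTask TinyView]
  take TinyView:  [TinyView FastBlock LazyStore object] + [TinyView LazyStore object] + [TinyView LazyStore object] + [TinyView]
  take FastBlock:  [FastBlock LazyStore object] + [LazyStore object] + [LazyStore object]
  take LazyStore:  [LazyStore object] + [LazyStore object] + [LazyStore object]
  take object:  [object] + [object] + [object]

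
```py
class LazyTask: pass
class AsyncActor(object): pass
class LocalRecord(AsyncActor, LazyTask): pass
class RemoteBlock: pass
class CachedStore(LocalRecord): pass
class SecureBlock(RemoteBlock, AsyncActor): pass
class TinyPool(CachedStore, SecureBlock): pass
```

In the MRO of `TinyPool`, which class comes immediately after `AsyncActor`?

LazyTask

L[TinyPool] = TinyPool + merge(L[CachedStore], L[SecureBlock], [CachedStore SecureBlock])
  take CachedStore:  [CachedStore LocalRecord AsyncActor LazyTask object] + [SecureBlock RemoteBlock AsyncActor object] + [CachedStore SecureBlock]
  take LocalRecord:  [LocalRecord AsyncActor LazyTask object] + [SecureBlock RemoteBlock AsyncActor object] + [SecureBlock]
  take SecureBlock:  [AsyncActor LazyTask object] + [SecureBlock RemoteBlock AsyncActor object] + [SecureBlock]
  take RemoteBlock:  [AsyncActor LazyTask object] + [RemoteBlock AsyncActor object]
  take AsyncActor:  [AsyncActor LazyTask object] + [AsyncActor object]
  take LazyTask:  [LazyTask object] + [object]
  take object:  [object] + [object]
MRO: TinyPool CachedStore LocalRecord SecureBlock RemoteBlock AsyncActor LazyTask object
AsyncActor is at position 5; next is LazyTask.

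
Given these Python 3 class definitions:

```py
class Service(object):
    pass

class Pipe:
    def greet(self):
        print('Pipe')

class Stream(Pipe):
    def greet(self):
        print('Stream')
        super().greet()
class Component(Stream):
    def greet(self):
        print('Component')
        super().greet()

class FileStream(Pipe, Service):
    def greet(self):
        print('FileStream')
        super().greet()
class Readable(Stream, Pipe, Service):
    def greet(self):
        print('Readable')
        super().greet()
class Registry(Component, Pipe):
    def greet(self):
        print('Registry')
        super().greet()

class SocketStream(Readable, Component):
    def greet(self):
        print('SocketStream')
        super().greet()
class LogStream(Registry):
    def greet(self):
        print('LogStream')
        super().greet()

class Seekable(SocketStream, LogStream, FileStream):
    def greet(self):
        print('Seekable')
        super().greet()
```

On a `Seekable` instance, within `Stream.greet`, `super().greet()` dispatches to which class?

FileStream

L[Seekable] = Seekable + merge(L[SocketStream], L[LogStream], L[FileStream], [SocketStream LogStream FileStream])
  take SocketStream:  [SocketStream Readable Component Stream Pipe Service object] + [LogStream Registry Component Stream Pipe object] + [FileStream Pipe Service object] + [SocketStream LogStream FileStream]
  take Readable:  [Readable Component Stream Pipe Service object] + [LogStream Registry Component Stream Pipe object] + [FileStream Pipe Service object] + [LogStream FileStream]
  take LogStream:  [Component Stream Pipe Service object] + [LogStream Registry Component Stream Pipe object] + [FileStream Pipe Service object] + [LogStream FileStream]
  take Registry:  [Component Stream Pipe Service object] + [Registry Component Stream Pipe object] + [FileStream Pipe Service object] + [FileStream]
  take Component:  [Component Stream Pipe Service object] + [Component Stream Pipe object] + [FileStream Pipe Service object] + [FileStream]
  take Stream:  [Stream Pipe Service object] + [Stream Pipe object] + [FileStream Pipe Service object] + [FileStream]
  take FileStream:  [Pipe Service object] + [Pipe object] + [FileStream Pipe Service object] + [FileStream]
  take Pipe:  [Pipe Service object] + [Pipe object] + [Pipe Service object]
  take Service:  [Service object] + [object] + [Service object]
  take object:  [object] + [object] + [object]
MRO: Seekable SocketStream Readable LogStream Registry Component Stream FileStream Pipe Service object
super() in Stream.greet on a Seekable instance goes to the class after Stream in Seekable's MRO: FileStream.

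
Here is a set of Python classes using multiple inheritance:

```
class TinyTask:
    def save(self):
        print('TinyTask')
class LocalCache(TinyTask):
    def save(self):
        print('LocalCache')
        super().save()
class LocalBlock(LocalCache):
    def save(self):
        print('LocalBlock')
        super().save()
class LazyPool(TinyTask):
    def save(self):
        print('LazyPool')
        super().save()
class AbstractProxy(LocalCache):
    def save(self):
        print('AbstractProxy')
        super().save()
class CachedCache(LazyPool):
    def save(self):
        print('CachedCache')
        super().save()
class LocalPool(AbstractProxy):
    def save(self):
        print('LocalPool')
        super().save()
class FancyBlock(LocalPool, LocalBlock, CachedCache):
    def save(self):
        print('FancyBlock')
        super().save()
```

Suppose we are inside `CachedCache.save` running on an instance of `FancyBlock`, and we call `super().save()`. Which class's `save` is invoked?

LazyPool

L[FancyBlock] = FancyBlock + merge(L[LocalPool], L[LocalBlock], L[CachedCache], [LocalPool LocalBlock CachedCache])
  take LocalPool:  [LocalPool AbstractProxy LocalCache TinyTask object] + [LocalBlock LocalCache TinyTask object] + [CachedCache LazyPool TinyTask object] + [LocalPool LocalBlock CachedCache]
  take AbstractProxy:  [AbstractProxy LocalCache TinyTask object] + [LocalBlock LocalCache TinyTask object] + [CachedCache LazyPool TinyTask object] + [LocalBlock CachedCache]
  take LocalBlock:  [LocalCache TinyTask object] + [LocalBlock LocalCache TinyTask object] + [CachedCache LazyPool TinyTask object] + [LocalBlock CachedCache]
  take LocalCache:  [LocalCache TinyTask object] + [LocalCache TinyTask object] + [CachedCache LazyPool TinyTask object] + [CachedCache]
  take CachedCache:  [TinyTask object] + [TinyTask object] + [CachedCache LazyPool TinyTask object] + [CachedCache]
  take LazyPool:  [TinyTask object] + [TinyTask object] + [LazyPool TinyTask object]
  take TinyTask:  [TinyTask object] + [TinyTask object] + [TinyTask object]
  take object:  [object] + [object] + [object]
MRO: FancyBlock LocalPool AbstractProxy LocalBlock LocalCache CachedCache LazyPool TinyTask object
super() in CachedCache.save on a FancyBlock instance goes to the class after CachedCache in FancyBlock's MRO: LazyPool.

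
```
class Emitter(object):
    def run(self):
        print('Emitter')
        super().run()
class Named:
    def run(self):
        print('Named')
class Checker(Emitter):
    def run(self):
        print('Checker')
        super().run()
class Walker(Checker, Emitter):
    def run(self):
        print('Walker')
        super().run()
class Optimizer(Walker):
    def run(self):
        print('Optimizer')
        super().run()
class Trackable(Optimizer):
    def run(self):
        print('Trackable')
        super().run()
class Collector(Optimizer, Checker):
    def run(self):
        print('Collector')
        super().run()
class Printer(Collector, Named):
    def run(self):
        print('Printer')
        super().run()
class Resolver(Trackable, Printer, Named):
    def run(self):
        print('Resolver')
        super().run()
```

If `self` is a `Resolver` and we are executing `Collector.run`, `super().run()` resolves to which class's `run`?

Optimizer

L[Resolver] = Resolver + merge(L[Trackable], L[Printer], L[Named], [Trackable Printer Named])
  take Trackable:  [Trackable Optimizer Walker Checker Emitter object] + [Printer Collector Optimizer Walker Checker Emitter Named object] + [Named object] + [Trackable Printer Named]
  take Printer:  [Optimizer Walker Checker Emitter object] + [Printer Collector Optimizer Walker Checker Emitter Named object] + [Named object] + [Printer Named]
  take Collector:  [Optimizer Walker Checker Emitter object] + [Collector Optimizer Walker Checker Emitter Named object] + [Named object] + [Named]
  take Optimizer:  [Optimizer Walker Checker Emitter object] + [Optimizer Walker Checker Emitter Named object] + [Named object] + [Named]
  take Walker:  [Walker Checker Emitter object] + [Walker Checker Emitter Named object] + [Named object] + [Named]
  take Checker:  [Checker Emitter object] + [Checker Emitter Named object] + [Named object] + [Named]
  take Emitter:  [Emitter object] + [Emitter Named object] + [Named object] + [Named]
  take Named:  [object] + [Named object] + [Named object] + [Named]
  take object:  [object] + [object] + [object]
MRO: Resolver Trackable Printer Collector Optimizer Walker Checker Emitter Named object
super() in Collector.run on a Resolver instance goes to the class after Collector in Resolver's MRO: Optimizer.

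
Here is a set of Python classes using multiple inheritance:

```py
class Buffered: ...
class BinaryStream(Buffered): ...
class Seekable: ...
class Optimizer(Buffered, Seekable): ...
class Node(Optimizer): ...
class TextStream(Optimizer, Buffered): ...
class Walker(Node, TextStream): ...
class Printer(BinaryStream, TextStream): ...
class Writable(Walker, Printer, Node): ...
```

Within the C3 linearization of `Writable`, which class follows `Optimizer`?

L[Writable] = Writable + merge(L[Walker], L[Printer], L[Node], [Walker Printer Node])
  take Walker:  [Walker Node TextStream Optimizer Buffered Seekable object] + [Printer BinaryStream TextStream Optimizer Buffered Seekable object] + [Node Optimizer Buffered Seekable object] + [Walker Printer Node]
  take Printer:  [Node TextStream Optimizer Buffered Seekable object] + [Printer BinaryStream TextStream Optimizer Buffered Seekable object] + [Node Optimizer Buffered Seekable object] + [Printer Node]
  take Node:  [Node TextStream Optimizer Buffered Seekable object] + [BinaryStream TextStream Optimizer Buffered Seekable object] + [Node Optimizer Buffered Seekable object] + [Node]
  take BinaryStream:  [TextStream Optimizer Buffered Seekable object] + [BinaryStream TextStream Optimizer Buffered Seekable object] + [Optimizer Buffered Seekable object]
  take TextStream:  [TextStream Optimizer Buffered Seekable object] + [TextStream Optimizer Buffered Seekable object] + [Optimizer Buffered Seekable object]
  take Optimizer:  [Optimizer Buffered Seekable object] + [Optimizer Buffered Seekable object] + [Optimizer Buffered Seekable object]
  take Buffered:  [Buffered Seekable object] + [Buffered Seekable object] + [Buffered Seekable object]
  take Seekable:  [Seekable object] + [Seekable object] + [Seekable object]
  take object:  [object] + [object] + [object]
MRO: Writable Walker Printer Node BinaryStream TextStream Optimizer Buffered Seekable object
Optimizer is at position 6; next is Buffered.

Buffered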